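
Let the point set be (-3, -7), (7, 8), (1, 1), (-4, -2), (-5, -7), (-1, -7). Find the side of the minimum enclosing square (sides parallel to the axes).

15

The bounding box has width 12 and height 15.
An axis-aligned square enclosing the set must have side ≥ max(width, height).
So the minimum side is max(12, 15) = 15.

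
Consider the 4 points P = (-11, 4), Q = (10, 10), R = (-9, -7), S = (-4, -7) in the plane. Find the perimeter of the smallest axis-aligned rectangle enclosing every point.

76

Width = max x − min x = 10 − (-11) = 21.
Height = max y − min y = 10 − (-7) = 17.
Perimeter = 2(21 + 17) = 76.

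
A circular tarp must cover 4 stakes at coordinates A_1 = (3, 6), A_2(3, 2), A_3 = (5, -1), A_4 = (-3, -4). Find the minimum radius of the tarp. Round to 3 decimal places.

5.831

By Welzl's lemma the MEC is supported by two points (diametrically opposite) or three points (on a circumcircle).
The farthest pair is A_1–A_4 with squared distance 136. The circle on this segment as diameter has centre (0, 1) and r² = 136/4 = 34.
Check A_2: distance² to centre = 10 ≤ 34, so it lies inside.
All remaining points lie in this disk, and no smaller disk contains both endpoints, so this is the minimum enclosing circle.
r = √34 ≈ 5.831.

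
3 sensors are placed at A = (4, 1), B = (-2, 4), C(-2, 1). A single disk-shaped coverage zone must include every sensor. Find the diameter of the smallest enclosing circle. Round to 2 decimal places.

Side lengths²: AB² = 45, AC² = 36, BC² = 9.
Since AB² = 45 ≥ 36 + 9 = 45, the angle opposite AB is not acute, so the smallest enclosing circle has AB as diameter.
Centre = midpoint of AB = (1, 2.5), r² = 45/4 = 11.25.
Diameter = 2r = 2√(11.25) ≈ 6.71.

6.71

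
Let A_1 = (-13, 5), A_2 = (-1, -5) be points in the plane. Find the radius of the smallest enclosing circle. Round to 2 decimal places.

The smallest circle enclosing two points has them as diameter endpoints.
Centre = midpoint = (-7, 0); r² = |A_1A_2|²/4 = 244/4 = 61.
r = √61 ≈ 7.81.

7.81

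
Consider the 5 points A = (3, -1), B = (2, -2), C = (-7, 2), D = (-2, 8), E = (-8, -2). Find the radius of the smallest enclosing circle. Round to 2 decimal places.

6.38

The minimum enclosing circle is determined by three boundary points: A, D, E.
Their circumcentre is (-145/52, 87/52) with r² = 54961/1352.
The farthest remaining point B is at distance² 49241/1352 ≤ 54961/1352.
r = √(54961/1352) ≈ 6.38.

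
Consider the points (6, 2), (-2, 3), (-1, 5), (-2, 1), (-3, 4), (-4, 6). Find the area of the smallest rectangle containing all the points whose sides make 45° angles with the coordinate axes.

In coordinates u = x + y, v = x − y the rectangle is axis-aligned; the map (x,y)→(u,v) scales areas by 2.
u-values: 8, 1, 4, -1, 1, 2; range = 8 − (-1) = 9.
v-values: 4, -5, -6, -3, -7, -10; range = 4 − (-10) = 14.
Area = (9 × 14) / 2 = 63.

63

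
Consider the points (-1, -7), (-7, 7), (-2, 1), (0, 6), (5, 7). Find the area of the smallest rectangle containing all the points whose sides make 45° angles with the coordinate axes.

In coordinates u = x + y, v = x − y the rectangle is axis-aligned; the map (x,y)→(u,v) scales areas by 2.
u-values: -8, 0, -1, 6, 12; range = 12 − (-8) = 20.
v-values: 6, -14, -3, -6, -2; range = 6 − (-14) = 20.
Area = (20 × 20) / 2 = 200.

200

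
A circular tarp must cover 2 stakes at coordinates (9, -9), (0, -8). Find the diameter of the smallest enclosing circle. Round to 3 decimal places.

The smallest circle enclosing two points has them as diameter endpoints.
Centre = midpoint = (4.5, -8.5); r² = |(9, -9)−(0, -8)|²/4 = 82/4 = 20.5.
Diameter = 2r = 2√(20.5) ≈ 9.055.

9.055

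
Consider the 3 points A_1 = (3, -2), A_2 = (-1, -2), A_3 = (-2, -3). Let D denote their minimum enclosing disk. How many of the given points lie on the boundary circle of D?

Side lengths²: A_1A_2² = 16, A_1A_3² = 26, A_2A_3² = 2.
Since A_1A_3² = 26 ≥ 16 + 2 = 18, the angle opposite A_1A_3 is not acute, so the smallest enclosing circle has A_1A_3 as diameter.
Centre = midpoint of A_1A_3 = (0.5, -2.5), r² = 26/4 = 6.5.
The points at distance exactly r from the centre are A_1, A_3 — 2 points.

2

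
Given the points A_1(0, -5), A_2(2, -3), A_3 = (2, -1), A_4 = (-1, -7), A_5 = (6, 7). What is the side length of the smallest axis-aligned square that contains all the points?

14

The bounding box has width 7 and height 14.
An axis-aligned square enclosing the set must have side ≥ max(width, height).
So the minimum side is max(7, 14) = 14.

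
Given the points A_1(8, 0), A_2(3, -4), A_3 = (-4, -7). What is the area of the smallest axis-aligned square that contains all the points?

The bounding box has width 12 and height 7.
An axis-aligned square enclosing the set must have side ≥ max(width, height).
So the minimum side is max(12, 7) = 12.
Area = 12² = 144.

144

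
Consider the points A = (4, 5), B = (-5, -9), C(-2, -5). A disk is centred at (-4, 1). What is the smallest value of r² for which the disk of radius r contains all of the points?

The required radius is the distance from (-4, 1) to the farthest point.
Squared distances: 80, 101, 40.
Maximum is 101, attained at B.

101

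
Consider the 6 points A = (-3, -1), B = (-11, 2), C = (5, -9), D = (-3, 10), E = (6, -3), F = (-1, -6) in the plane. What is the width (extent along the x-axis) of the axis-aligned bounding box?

17

max x = 6, min x = -11, so width = 17.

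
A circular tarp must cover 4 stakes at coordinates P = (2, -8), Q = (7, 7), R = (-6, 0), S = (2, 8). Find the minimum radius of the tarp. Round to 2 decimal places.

8.25

By Welzl's lemma the MEC is supported by two points (diametrically opposite) or three points (on a circumcircle).
The minimum enclosing circle is determined by three boundary points: P, Q, R.
Their circumcentre is (2.25, 0.25) with r² = 68.125.
The farthest remaining point S is at distance² 60.125 ≤ 68.125.
r = √(68.125) ≈ 8.25.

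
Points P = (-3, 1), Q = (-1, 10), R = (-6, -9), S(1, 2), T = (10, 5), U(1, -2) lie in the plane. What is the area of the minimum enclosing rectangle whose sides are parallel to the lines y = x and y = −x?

240

In coordinates u = x + y, v = x − y the rectangle is axis-aligned; the map (x,y)→(u,v) scales areas by 2.
u-values: -2, 9, -15, 3, 15, -1; range = 15 − (-15) = 30.
v-values: -4, -11, 3, -1, 5, 3; range = 5 − (-11) = 16.
Area = (30 × 16) / 2 = 240.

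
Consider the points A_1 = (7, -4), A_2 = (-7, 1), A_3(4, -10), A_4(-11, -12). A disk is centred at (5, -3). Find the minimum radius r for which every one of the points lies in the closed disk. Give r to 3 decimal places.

18.358

The required radius is the distance from (5, -3) to the farthest point.
Squared distances: 5, 160, 50, 337.
Maximum is 337, attained at A_4.
r = √337 ≈ 18.358.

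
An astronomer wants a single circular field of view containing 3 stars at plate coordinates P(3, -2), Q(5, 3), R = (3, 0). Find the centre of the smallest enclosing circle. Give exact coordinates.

Side lengths²: PQ² = 29, PR² = 4, QR² = 13.
Since PQ² = 29 ≥ 13 + 4 = 17, the angle opposite PQ is not acute, so the smallest enclosing circle has PQ as diameter.
Centre = midpoint of PQ = (4, 0.5), r² = 29/4 = 7.25.
Centre = (4, 0.5).

(4, 0.5)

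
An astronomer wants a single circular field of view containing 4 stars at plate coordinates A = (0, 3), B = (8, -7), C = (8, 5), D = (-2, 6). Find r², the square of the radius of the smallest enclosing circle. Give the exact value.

67.25

The minimum enclosing circle of a finite set is fixed by two of the points (as a diameter) or three (as a circumcircle).
The farthest pair is B–D with squared distance 269. The circle on this segment as diameter has centre (3, -0.5) and r² = 269/4 = 67.25.
Check A: distance² to centre = 21.25 ≤ 67.25, so it lies inside.
All remaining points lie in this disk, and no smaller disk contains both endpoints, so this is the minimum enclosing circle.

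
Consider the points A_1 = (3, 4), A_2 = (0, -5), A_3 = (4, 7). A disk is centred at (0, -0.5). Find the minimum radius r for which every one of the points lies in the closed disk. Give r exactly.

The required radius is the distance from (0, -0.5) to the farthest point.
Squared distances: 29.25, 20.25, 72.25.
Maximum is 72.25, attained at A_3.
r = √(72.25) = 8.5.

8.5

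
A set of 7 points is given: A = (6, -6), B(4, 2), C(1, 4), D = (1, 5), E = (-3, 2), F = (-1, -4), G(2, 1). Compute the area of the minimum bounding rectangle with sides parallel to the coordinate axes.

99

x ranges over [-3, 6], width 9.
y ranges over [-6, 5], height 11.
Area = 9 × 11 = 99.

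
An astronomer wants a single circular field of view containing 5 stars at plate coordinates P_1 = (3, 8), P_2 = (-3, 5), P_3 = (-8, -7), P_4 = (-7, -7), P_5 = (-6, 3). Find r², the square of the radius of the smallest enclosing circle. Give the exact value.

By Welzl's lemma the MEC is supported by two points (diametrically opposite) or three points (on a circumcircle).
The farthest pair is P_1–P_3 with squared distance 346. The circle on this segment as diameter has centre (-2.5, 0.5) and r² = 346/4 = 86.5.
Check P_2: distance² to centre = 20.5 ≤ 86.5, so it lies inside.
All remaining points lie in this disk, and no smaller disk contains both endpoints, so this is the minimum enclosing circle.

86.5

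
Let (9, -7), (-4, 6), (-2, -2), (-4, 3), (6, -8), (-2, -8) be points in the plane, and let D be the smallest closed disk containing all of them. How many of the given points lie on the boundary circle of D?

2

A smallest enclosing disk is always determined by at most three of the input points on its boundary.
The farthest pair is (9, -7)–(-4, 6) with squared distance 338. The circle on this segment as diameter has centre (2.5, -0.5) and r² = 338/4 = 84.5.
Check (-2, -2): distance² to centre = 22.5 ≤ 84.5, so it lies inside.
All remaining points lie in this disk, and no smaller disk contains both endpoints, so this is the minimum enclosing circle.
The points at distance exactly r from the centre are (9, -7), (-4, 6) — 2 points.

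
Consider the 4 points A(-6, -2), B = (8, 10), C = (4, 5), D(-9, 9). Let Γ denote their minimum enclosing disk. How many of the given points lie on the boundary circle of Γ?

3

A smallest enclosing disk is always determined by at most three of the input points on its boundary.
The minimum enclosing circle is determined by three boundary points: A, B, D.
Their circumcentre is (-5/19, 104/19) with r² = 32045/361.
The farthest remaining point C is at distance² 6642/361 ≤ 32045/361.
The points at distance exactly r from the centre are A, B, D — 3 points.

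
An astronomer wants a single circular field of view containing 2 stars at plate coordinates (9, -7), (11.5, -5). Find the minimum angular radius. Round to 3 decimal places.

The smallest circle enclosing two points has them as diameter endpoints.
Centre = midpoint = (10.25, -6); r² = |(9, -7)−(11.5, -5)|²/4 = 10.25/4 = 2.5625.
r = √(2.5625) ≈ 1.601.

1.601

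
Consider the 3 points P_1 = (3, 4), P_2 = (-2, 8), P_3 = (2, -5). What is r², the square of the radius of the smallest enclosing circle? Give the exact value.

Side lengths²: P_1P_2² = 41, P_1P_3² = 82, P_2P_3² = 185.
Since P_2P_3² = 185 ≥ 82 + 41 = 123, the angle opposite P_2P_3 is not acute, so the smallest enclosing circle has P_2P_3 as diameter.
Centre = midpoint of P_2P_3 = (0, 1.5), r² = 185/4 = 46.25.

46.25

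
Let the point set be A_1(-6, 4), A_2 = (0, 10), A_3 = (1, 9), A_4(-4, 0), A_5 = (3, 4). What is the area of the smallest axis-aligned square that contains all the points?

100

The bounding box has width 9 and height 10.
An axis-aligned square enclosing the set must have side ≥ max(width, height).
So the minimum side is max(9, 10) = 10.
Area = 10² = 100.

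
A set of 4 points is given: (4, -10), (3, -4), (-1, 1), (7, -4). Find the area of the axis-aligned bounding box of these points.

x ranges over [-1, 7], width 8.
y ranges over [-10, 1], height 11.
Area = 8 × 11 = 88.

88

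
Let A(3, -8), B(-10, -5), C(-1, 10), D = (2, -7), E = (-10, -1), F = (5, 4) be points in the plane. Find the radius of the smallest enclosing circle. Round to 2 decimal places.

9.69

The minimum enclosing circle is determined by three boundary points: A, B, C.
Their circumcentre is (-71/37, 13/37) with r² = 128605/1369.
The farthest remaining point D is at distance² 95009/1369 ≤ 128605/1369.
r = √(128605/1369) ≈ 9.69.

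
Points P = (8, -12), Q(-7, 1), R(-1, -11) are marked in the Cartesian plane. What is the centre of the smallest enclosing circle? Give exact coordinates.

Side lengths²: PQ² = 394, PR² = 82, QR² = 180.
Since PQ² = 394 ≥ 180 + 82 = 262, the angle opposite PQ is not acute, so the smallest enclosing circle has PQ as diameter.
Centre = midpoint of PQ = (0.5, -5.5), r² = 394/4 = 98.5.
Centre = (0.5, -5.5).

(0.5, -5.5)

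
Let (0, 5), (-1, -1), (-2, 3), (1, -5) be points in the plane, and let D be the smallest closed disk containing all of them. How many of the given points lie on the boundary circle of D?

2

The farthest pair is (0, 5)–(1, -5) with squared distance 101. The circle on this segment as diameter has centre (0.5, 0) and r² = 101/4 = 25.25.
Check (-1, -1): distance² to centre = 3.25 ≤ 25.25, so it lies inside.
All remaining points lie in this disk, and no smaller disk contains both endpoints, so this is the minimum enclosing circle.
The points at distance exactly r from the centre are (0, 5), (1, -5) — 2 points.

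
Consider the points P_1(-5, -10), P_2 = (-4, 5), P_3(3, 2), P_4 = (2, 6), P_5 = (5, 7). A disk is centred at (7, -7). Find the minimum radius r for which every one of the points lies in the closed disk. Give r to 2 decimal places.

16.28

The required radius is the distance from (7, -7) to the farthest point.
Squared distances: 153, 265, 97, 194, 200.
Maximum is 265, attained at P_2.
r = √265 ≈ 16.28.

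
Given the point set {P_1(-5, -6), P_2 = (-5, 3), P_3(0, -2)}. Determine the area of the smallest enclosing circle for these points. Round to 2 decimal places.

64.40

Side lengths²: P_1P_2² = 81, P_1P_3² = 41, P_2P_3² = 50.
Since P_1P_2² = 81 < 50 + 41 = 91, the triangle is acute, so the smallest enclosing circle is the circumcircle.
Circumcentre = (-4.5, -1.5), r² = 20.5.
Area = π·r² = π·20.5 ≈ 64.40.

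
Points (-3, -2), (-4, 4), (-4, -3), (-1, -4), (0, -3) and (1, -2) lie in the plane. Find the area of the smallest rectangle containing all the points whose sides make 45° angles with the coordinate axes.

In coordinates u = x + y, v = x − y the rectangle is axis-aligned; the map (x,y)→(u,v) scales areas by 2.
u-values: -5, 0, -7, -5, -3, -1; range = 0 − (-7) = 7.
v-values: -1, -8, -1, 3, 3, 3; range = 3 − (-8) = 11.
Area = (7 × 11) / 2 = 38.5.

38.5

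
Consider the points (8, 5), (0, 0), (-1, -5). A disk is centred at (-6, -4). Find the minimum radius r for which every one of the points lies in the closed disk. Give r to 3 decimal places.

16.643

The required radius is the distance from (-6, -4) to the farthest point.
Squared distances: 277, 52, 26.
Maximum is 277, attained at (8, 5).
r = √277 ≈ 16.643.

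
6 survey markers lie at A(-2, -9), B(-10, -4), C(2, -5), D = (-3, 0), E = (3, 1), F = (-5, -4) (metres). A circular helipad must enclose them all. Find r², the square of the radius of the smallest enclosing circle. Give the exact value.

43165/882

The minimum enclosing circle of a finite set is fixed by two of the points (as a diameter) or three (as a circumcircle).
The minimum enclosing circle is determined by three boundary points: A, B, E.
Their circumcentre is (-137/42, -89/42) with r² = 43165/882.
The farthest remaining point C is at distance² 31741/882 ≤ 43165/882.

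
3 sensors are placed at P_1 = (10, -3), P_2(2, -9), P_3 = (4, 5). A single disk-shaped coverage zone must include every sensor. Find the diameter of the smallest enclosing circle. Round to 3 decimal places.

Side lengths²: P_1P_2² = 100, P_1P_3² = 100, P_2P_3² = 200.
Since P_2P_3² = 200 ≥ 100 + 100 = 200, the angle opposite P_2P_3 is not acute, so the smallest enclosing circle has P_2P_3 as diameter.
Centre = midpoint of P_2P_3 = (3, -2), r² = 200/4 = 50.
Diameter = 2r = 2√50 ≈ 14.142.

14.142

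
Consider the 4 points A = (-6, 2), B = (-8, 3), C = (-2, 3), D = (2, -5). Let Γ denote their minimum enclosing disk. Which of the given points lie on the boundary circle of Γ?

B, D

A smallest enclosing disk is always determined by at most three of the input points on its boundary.
The farthest pair is B–D with squared distance 164. The circle on this segment as diameter has centre (-3, -1) and r² = 164/4 = 41.
Check A: distance² to centre = 18 ≤ 41, so it lies inside.
All remaining points lie in this disk, and no smaller disk contains both endpoints, so this is the minimum enclosing circle.
The points at distance exactly r from the centre are B, D — 2 points.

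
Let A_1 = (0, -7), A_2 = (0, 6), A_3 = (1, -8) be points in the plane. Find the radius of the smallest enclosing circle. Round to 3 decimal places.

7.018

Side lengths²: A_1A_2² = 169, A_1A_3² = 2, A_2A_3² = 197.
Since A_2A_3² = 197 ≥ 169 + 2 = 171, the angle opposite A_2A_3 is not acute, so the smallest enclosing circle has A_2A_3 as diameter.
Centre = midpoint of A_2A_3 = (0.5, -1), r² = 197/4 = 49.25.
r = √(49.25) ≈ 7.018.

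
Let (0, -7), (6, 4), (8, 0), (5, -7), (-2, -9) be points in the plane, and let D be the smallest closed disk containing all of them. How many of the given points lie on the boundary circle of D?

The farthest pair is (6, 4)–(-2, -9) with squared distance 233. The circle on this segment as diameter has centre (2, -2.5) and r² = 233/4 = 58.25.
Check (0, -7): distance² to centre = 24.25 ≤ 58.25, so it lies inside.
All remaining points lie in this disk, and no smaller disk contains both endpoints, so this is the minimum enclosing circle.
The points at distance exactly r from the centre are (6, 4), (-2, -9) — 2 points.

2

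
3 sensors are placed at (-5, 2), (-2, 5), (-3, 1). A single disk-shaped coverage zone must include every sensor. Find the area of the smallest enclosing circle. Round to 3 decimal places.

14.835

Call the three points A, B, C in the order given.
Side lengths²: AB² = 18, AC² = 5, BC² = 17.
Since AB² = 18 < 17 + 5 = 22, the triangle is acute, so the smallest enclosing circle is the circumcircle.
Circumcentre = (-19/6, 19/6), r² = 85/18.
Area = π·r² = π·85/18 ≈ 14.835.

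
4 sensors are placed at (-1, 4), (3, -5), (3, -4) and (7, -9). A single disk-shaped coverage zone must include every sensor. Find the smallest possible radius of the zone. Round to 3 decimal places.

The farthest pair is (-1, 4)–(7, -9) with squared distance 233. The circle on this segment as diameter has centre (3, -2.5) and r² = 233/4 = 58.25.
Check (3, -5): distance² to centre = 6.25 ≤ 58.25, so it lies inside.
All remaining points lie in this disk, and no smaller disk contains both endpoints, so this is the minimum enclosing circle.
r = √(58.25) ≈ 7.632.

7.632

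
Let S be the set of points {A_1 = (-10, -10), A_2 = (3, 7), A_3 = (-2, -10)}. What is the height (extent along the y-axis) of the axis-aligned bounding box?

max y = 7, min y = -10, so height = 17.

17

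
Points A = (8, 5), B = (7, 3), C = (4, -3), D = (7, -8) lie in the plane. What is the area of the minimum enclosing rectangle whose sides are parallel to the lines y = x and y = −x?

84

In coordinates u = x + y, v = x − y the rectangle is axis-aligned; the map (x,y)→(u,v) scales areas by 2.
u-values: 13, 10, 1, -1; range = 13 − (-1) = 14.
v-values: 3, 4, 7, 15; range = 15 − 3 = 12.
Area = (14 × 12) / 2 = 84.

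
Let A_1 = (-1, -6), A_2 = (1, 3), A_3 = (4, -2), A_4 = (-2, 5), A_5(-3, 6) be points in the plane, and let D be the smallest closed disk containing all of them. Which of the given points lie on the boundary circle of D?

A_1, A_3, A_5

The minimum enclosing circle is determined by three boundary points: A_1, A_3, A_5.
Their circumcentre is (-59/34, 3/68) with r² = 171421/4624.
The farthest remaining point A_4 is at distance² 113893/4624 ≤ 171421/4624.
The points at distance exactly r from the centre are A_1, A_3, A_5 — 3 points.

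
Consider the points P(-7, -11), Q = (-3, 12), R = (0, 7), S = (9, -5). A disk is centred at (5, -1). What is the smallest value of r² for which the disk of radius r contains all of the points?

244

The required radius is the distance from (5, -1) to the farthest point.
Squared distances: 244, 233, 89, 32.
Maximum is 244, attained at P.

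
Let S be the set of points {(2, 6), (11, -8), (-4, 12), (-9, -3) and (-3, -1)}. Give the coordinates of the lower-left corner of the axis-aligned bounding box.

x-range [-9, 11], y-range [-8, 12].
The lower-left corner is (-9, -8).

(-9, -8)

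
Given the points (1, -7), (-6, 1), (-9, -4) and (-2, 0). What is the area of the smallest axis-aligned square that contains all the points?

The bounding box has width 10 and height 8.
An axis-aligned square enclosing the set must have side ≥ max(width, height).
So the minimum side is max(10, 8) = 10.
Area = 10² = 100.

100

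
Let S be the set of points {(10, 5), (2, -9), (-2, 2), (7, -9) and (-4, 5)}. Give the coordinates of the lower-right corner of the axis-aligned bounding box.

x-range [-4, 10], y-range [-9, 5].
The lower-right corner is (10, -9).

(10, -9)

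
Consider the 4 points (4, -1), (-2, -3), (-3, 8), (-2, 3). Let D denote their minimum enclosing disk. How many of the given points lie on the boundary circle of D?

The minimum enclosing circle of a finite set is fixed by two of the points (as a diameter) or three (as a circumcircle).
The minimum enclosing circle is determined by three boundary points: (4, -1), (-2, -3), (-3, 8).
Their circumcentre is (-19/34, 91/34) with r² = 19825/578.
The farthest remaining point (-2, 3) is at distance² 1261/578 ≤ 19825/578.
The points at distance exactly r from the centre are (4, -1), (-2, -3), (-3, 8) — 3 points.

3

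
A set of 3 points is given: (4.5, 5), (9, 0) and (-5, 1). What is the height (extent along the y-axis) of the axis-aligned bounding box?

max y = 5, min y = 0, so height = 5.

5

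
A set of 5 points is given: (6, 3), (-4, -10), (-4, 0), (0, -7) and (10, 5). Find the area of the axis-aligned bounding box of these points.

210

x ranges over [-4, 10], width 14.
y ranges over [-10, 5], height 15.
Area = 14 × 15 = 210.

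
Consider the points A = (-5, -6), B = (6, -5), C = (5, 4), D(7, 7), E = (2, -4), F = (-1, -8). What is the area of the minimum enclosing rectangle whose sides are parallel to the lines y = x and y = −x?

137.5

In coordinates u = x + y, v = x − y the rectangle is axis-aligned; the map (x,y)→(u,v) scales areas by 2.
u-values: -11, 1, 9, 14, -2, -9; range = 14 − (-11) = 25.
v-values: 1, 11, 1, 0, 6, 7; range = 11 − 0 = 11.
Area = (25 × 11) / 2 = 137.5.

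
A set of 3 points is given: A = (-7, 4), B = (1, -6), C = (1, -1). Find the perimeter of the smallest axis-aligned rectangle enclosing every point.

Width = max x − min x = 1 − (-7) = 8.
Height = max y − min y = 4 − (-6) = 10.
Perimeter = 2(8 + 10) = 36.

36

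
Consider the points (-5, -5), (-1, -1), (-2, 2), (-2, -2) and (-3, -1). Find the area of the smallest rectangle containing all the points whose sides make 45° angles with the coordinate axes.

In coordinates u = x + y, v = x − y the rectangle is axis-aligned; the map (x,y)→(u,v) scales areas by 2.
u-values: -10, -2, 0, -4, -4; range = 0 − (-10) = 10.
v-values: 0, 0, -4, 0, -2; range = 0 − (-4) = 4.
Area = (10 × 4) / 2 = 20.

20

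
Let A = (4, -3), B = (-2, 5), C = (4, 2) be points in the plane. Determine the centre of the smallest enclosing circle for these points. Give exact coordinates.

(1, 1)

Side lengths²: AB² = 100, AC² = 25, BC² = 45.
Since AB² = 100 ≥ 45 + 25 = 70, the angle opposite AB is not acute, so the smallest enclosing circle has AB as diameter.
Centre = midpoint of AB = (1, 1), r² = 100/4 = 25.
Centre = (1, 1).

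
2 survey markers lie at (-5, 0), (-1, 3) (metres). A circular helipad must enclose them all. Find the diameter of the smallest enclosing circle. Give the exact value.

5

The smallest circle enclosing two points has them as diameter endpoints.
Centre = midpoint = (-3, 1.5); r² = |(-5, 0)−(-1, 3)|²/4 = 25/4 = 6.25.
Diameter = 2r = 2√(6.25) = 5.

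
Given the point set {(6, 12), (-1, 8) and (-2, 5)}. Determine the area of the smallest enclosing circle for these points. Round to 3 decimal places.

Call the three points A, B, C in the order given.
Side lengths²: AB² = 65, AC² = 113, BC² = 10.
Since AC² = 113 ≥ 65 + 10 = 75, the angle opposite AC is not acute, so the smallest enclosing circle has AC as diameter.
Centre = midpoint of AC = (2, 8.5), r² = 113/4 = 28.25.
Area = π·r² = π·28.25 ≈ 88.750.

88.750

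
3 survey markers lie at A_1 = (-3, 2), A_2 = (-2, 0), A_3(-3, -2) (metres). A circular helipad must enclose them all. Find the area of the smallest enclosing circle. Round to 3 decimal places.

12.566

Side lengths²: A_1A_2² = 5, A_1A_3² = 16, A_2A_3² = 5.
Since A_1A_3² = 16 ≥ 5 + 5 = 10, the angle opposite A_1A_3 is not acute, so the smallest enclosing circle has A_1A_3 as diameter.
Centre = midpoint of A_1A_3 = (-3, 0), r² = 16/4 = 4.
Area = π·r² = π·4 ≈ 12.566.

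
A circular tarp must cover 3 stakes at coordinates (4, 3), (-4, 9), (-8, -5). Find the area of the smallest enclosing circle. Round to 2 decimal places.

Call the three points A, B, C in the order given.
Side lengths²: AB² = 100, AC² = 208, BC² = 212.
Since BC² = 212 < 208 + 100 = 308, the triangle is acute, so the smallest enclosing circle is the circumcircle.
Circumcentre = (-60/17, 22/17), r² = 17225/289.
Area = π·r² = π·17225/289 ≈ 187.25.

187.25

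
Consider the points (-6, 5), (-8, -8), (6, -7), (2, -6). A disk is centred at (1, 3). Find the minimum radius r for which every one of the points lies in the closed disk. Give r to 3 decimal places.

The required radius is the distance from (1, 3) to the farthest point.
Squared distances: 53, 202, 125, 82.
Maximum is 202, attained at (-8, -8).
r = √202 ≈ 14.213.

14.213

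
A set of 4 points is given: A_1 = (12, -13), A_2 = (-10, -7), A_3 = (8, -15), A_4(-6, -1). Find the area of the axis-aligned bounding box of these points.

x ranges over [-10, 12], width 22.
y ranges over [-15, -1], height 14.
Area = 22 × 14 = 308.

308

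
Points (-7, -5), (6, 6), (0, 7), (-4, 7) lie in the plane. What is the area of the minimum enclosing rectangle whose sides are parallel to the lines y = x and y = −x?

132

In coordinates u = x + y, v = x − y the rectangle is axis-aligned; the map (x,y)→(u,v) scales areas by 2.
u-values: -12, 12, 7, 3; range = 12 − (-12) = 24.
v-values: -2, 0, -7, -11; range = 0 − (-11) = 11.
Area = (24 × 11) / 2 = 132.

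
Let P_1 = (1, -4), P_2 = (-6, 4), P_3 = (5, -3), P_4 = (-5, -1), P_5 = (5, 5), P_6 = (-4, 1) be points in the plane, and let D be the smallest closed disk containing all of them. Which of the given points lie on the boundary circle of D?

P_2, P_3, P_5

By Welzl's lemma the MEC is supported by two points (diametrically opposite) or three points (on a circumcircle).
The minimum enclosing circle is determined by three boundary points: P_2, P_3, P_5.
Their circumcentre is (-2/11, 1) with r² = 5185/121.
The farthest remaining point P_4 is at distance² 3293/121 ≤ 5185/121.
The points at distance exactly r from the centre are P_2, P_3, P_5 — 3 points.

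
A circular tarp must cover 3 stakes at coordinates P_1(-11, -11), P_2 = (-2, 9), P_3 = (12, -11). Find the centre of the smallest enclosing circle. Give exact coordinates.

Side lengths²: P_1P_2² = 481, P_1P_3² = 529, P_2P_3² = 596.
Since P_2P_3² = 596 < 529 + 481 = 1010, the triangle is acute, so the smallest enclosing circle is the circumcircle.
Circumcentre = (0.5, -4.15), r² = 179.1725.
Centre = (0.5, -4.15).

(0.5, -4.15)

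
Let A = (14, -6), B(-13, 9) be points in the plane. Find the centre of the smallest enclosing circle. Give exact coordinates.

(0.5, 1.5)

The smallest circle enclosing two points has them as diameter endpoints.
Centre = midpoint = (0.5, 1.5); r² = |AB|²/4 = 954/4 = 238.5.
Centre = (0.5, 1.5).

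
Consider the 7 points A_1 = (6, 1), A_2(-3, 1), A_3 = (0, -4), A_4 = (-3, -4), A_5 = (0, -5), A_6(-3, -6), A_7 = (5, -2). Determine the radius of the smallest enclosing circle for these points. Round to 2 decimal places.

5.70

A smallest enclosing disk is always determined by at most three of the input points on its boundary.
The farthest pair is A_1–A_6 with squared distance 130. The circle on this segment as diameter has centre (1.5, -2.5) and r² = 130/4 = 32.5.
Check A_2: distance² to centre = 32.5 ≤ 32.5, so it lies inside.
All remaining points lie in this disk, and no smaller disk contains both endpoints, so this is the minimum enclosing circle.
r = √(32.5) ≈ 5.70.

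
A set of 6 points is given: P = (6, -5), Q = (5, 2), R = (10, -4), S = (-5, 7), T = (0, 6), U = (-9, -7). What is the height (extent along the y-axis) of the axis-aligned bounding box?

14

max y = 7, min y = -7, so height = 14.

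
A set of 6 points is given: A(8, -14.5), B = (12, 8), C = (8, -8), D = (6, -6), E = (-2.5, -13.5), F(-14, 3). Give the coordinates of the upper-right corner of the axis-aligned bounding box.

x-range [-14, 12], y-range [-14.5, 8].
The upper-right corner is (12, 8).

(12, 8)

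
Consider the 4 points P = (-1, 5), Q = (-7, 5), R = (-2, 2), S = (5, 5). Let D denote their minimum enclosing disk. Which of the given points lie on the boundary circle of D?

Q, S

The minimum enclosing circle of a finite set is fixed by two of the points (as a diameter) or three (as a circumcircle).
The farthest pair is Q–S with squared distance 144. The circle on this segment as diameter has centre (-1, 5) and r² = 144/4 = 36.
Check P: distance² to centre = 0 ≤ 36, so it lies inside.
All remaining points lie in this disk, and no smaller disk contains both endpoints, so this is the minimum enclosing circle.
The points at distance exactly r from the centre are Q, S — 2 points.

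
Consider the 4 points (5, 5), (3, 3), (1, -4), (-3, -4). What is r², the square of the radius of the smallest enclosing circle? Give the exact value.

The farthest pair is (5, 5)–(-3, -4) with squared distance 145. The circle on this segment as diameter has centre (1, 0.5) and r² = 145/4 = 36.25.
Check (3, 3): distance² to centre = 10.25 ≤ 36.25, so it lies inside.
All remaining points lie in this disk, and no smaller disk contains both endpoints, so this is the minimum enclosing circle.

36.25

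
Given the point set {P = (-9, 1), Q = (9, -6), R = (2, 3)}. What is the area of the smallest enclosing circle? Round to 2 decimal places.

Side lengths²: PQ² = 373, PR² = 125, QR² = 130.
Since PQ² = 373 ≥ 130 + 125 = 255, the angle opposite PQ is not acute, so the smallest enclosing circle has PQ as diameter.
Centre = midpoint of PQ = (0, -2.5), r² = 373/4 = 93.25.
Area = π·r² = π·93.25 ≈ 292.95.

292.95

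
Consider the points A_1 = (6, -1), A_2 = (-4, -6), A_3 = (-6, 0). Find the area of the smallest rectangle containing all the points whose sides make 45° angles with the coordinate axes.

97.5

In coordinates u = x + y, v = x − y the rectangle is axis-aligned; the map (x,y)→(u,v) scales areas by 2.
u-values: 5, -10, -6; range = 5 − (-10) = 15.
v-values: 7, 2, -6; range = 7 − (-6) = 13.
Area = (15 × 13) / 2 = 97.5.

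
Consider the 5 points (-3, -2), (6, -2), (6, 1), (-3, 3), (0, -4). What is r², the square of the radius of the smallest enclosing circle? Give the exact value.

By Welzl's lemma the MEC is supported by two points (diametrically opposite) or three points (on a circumcircle).
The farthest pair is (6, -2)–(-3, 3) with squared distance 106. The circle on this segment as diameter has centre (1.5, 0.5) and r² = 106/4 = 26.5.
Check (-3, -2): distance² to centre = 26.5 ≤ 26.5, so it lies inside.
All remaining points lie in this disk, and no smaller disk contains both endpoints, so this is the minimum enclosing circle.

26.5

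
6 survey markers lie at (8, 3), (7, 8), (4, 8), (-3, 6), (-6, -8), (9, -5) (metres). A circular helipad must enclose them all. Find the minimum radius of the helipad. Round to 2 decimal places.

By Welzl's lemma the MEC is supported by two points (diametrically opposite) or three points (on a circumcircle).
The farthest pair is (7, 8)–(-6, -8) with squared distance 425. The circle on this segment as diameter has centre (0.5, 0) and r² = 425/4 = 106.25.
Check (8, 3): distance² to centre = 65.25 ≤ 106.25, so it lies inside.
All remaining points lie in this disk, and no smaller disk contains both endpoints, so this is the minimum enclosing circle.
r = √(106.25) ≈ 10.31.

10.31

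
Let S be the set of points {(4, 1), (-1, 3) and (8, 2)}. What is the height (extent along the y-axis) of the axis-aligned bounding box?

2

max y = 3, min y = 1, so height = 2.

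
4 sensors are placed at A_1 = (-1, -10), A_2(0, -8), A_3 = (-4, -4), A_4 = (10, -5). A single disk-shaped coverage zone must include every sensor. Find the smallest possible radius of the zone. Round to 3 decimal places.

The farthest pair is A_3–A_4 with squared distance 197. The circle on this segment as diameter has centre (3, -4.5) and r² = 197/4 = 49.25.
Check A_1: distance² to centre = 46.25 ≤ 49.25, so it lies inside.
All remaining points lie in this disk, and no smaller disk contains both endpoints, so this is the minimum enclosing circle.
r = √(49.25) ≈ 7.018.

7.018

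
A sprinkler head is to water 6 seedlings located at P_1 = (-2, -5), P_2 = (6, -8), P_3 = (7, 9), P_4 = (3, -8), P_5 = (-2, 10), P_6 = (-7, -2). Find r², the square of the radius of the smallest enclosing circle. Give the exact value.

97

The minimum enclosing circle of a finite set is fixed by two of the points (as a diameter) or three (as a circumcircle).
The farthest pair is P_2–P_5 with squared distance 388. The circle on this segment as diameter has centre (2, 1) and r² = 388/4 = 97.
Check P_1: distance² to centre = 52 ≤ 97, so it lies inside.
All remaining points lie in this disk, and no smaller disk contains both endpoints, so this is the minimum enclosing circle.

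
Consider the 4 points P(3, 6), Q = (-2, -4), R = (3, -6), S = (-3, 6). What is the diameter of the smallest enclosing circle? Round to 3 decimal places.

13.416

The farthest pair is R–S with squared distance 180. The circle on this segment as diameter has centre (0, 0) and r² = 180/4 = 45.
Check P: distance² to centre = 45 ≤ 45, so it lies inside.
All remaining points lie in this disk, and no smaller disk contains both endpoints, so this is the minimum enclosing circle.
Diameter = 2r = 2√45 ≈ 13.416.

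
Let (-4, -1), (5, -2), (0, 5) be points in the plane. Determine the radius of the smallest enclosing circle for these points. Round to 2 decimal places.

Call the three points A, B, C in the order given.
Side lengths²: AB² = 82, AC² = 52, BC² = 74.
Since AB² = 82 < 74 + 52 = 126, the triangle is acute, so the smallest enclosing circle is the circumcircle.
Circumcentre = (20/29, 6/29), r² = 19721/841.
r = √(19721/841) ≈ 4.84.

4.84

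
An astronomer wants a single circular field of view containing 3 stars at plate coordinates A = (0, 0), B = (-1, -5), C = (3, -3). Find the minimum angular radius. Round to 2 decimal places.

Side lengths²: AB² = 26, AC² = 18, BC² = 20.
Since AB² = 26 < 20 + 18 = 38, the triangle is acute, so the smallest enclosing circle is the circumcircle.
Circumcentre = (1/3, -8/3), r² = 65/9.
r = √(65/9) ≈ 2.69.

2.69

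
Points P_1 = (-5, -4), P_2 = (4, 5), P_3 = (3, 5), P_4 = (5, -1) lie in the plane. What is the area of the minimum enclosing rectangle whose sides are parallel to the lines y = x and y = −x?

In coordinates u = x + y, v = x − y the rectangle is axis-aligned; the map (x,y)→(u,v) scales areas by 2.
u-values: -9, 9, 8, 4; range = 9 − (-9) = 18.
v-values: -1, -1, -2, 6; range = 6 − (-2) = 8.
Area = (18 × 8) / 2 = 72.

72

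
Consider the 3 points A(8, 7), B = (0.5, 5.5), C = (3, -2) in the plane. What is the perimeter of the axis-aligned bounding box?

33

Width = max x − min x = 8 − 0.5 = 7.5.
Height = max y − min y = 7 − (-2) = 9.
Perimeter = 2(7.5 + 9) = 33.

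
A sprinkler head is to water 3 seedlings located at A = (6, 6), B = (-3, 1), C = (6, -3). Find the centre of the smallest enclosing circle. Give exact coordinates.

(47/18, 1.5)

Side lengths²: AB² = 106, AC² = 81, BC² = 97.
Since AB² = 106 < 97 + 81 = 178, the triangle is acute, so the smallest enclosing circle is the circumcircle.
Circumcentre = (47/18, 1.5), r² = 5141/162.
Centre = (47/18, 1.5).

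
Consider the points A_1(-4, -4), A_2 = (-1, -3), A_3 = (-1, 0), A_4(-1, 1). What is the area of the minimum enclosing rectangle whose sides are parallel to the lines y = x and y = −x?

In coordinates u = x + y, v = x − y the rectangle is axis-aligned; the map (x,y)→(u,v) scales areas by 2.
u-values: -8, -4, -1, 0; range = 0 − (-8) = 8.
v-values: 0, 2, -1, -2; range = 2 − (-2) = 4.
Area = (8 × 4) / 2 = 16.

16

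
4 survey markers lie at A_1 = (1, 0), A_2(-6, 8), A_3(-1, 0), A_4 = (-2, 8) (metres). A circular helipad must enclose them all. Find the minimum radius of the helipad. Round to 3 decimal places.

The farthest pair is A_1–A_2 with squared distance 113. The circle on this segment as diameter has centre (-2.5, 4) and r² = 113/4 = 28.25.
Check A_3: distance² to centre = 18.25 ≤ 28.25, so it lies inside.
All remaining points lie in this disk, and no smaller disk contains both endpoints, so this is the minimum enclosing circle.
r = √(28.25) ≈ 5.315.

5.315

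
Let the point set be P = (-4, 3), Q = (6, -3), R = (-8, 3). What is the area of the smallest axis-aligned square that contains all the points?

The bounding box has width 14 and height 6.
An axis-aligned square enclosing the set must have side ≥ max(width, height).
So the minimum side is max(14, 6) = 14.
Area = 14² = 196.

196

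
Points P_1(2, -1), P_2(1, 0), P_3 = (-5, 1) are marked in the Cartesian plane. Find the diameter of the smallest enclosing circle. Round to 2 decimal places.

Side lengths²: P_1P_2² = 2, P_1P_3² = 53, P_2P_3² = 37.
Since P_1P_3² = 53 ≥ 37 + 2 = 39, the angle opposite P_1P_3 is not acute, so the smallest enclosing circle has P_1P_3 as diameter.
Centre = midpoint of P_1P_3 = (-1.5, 0), r² = 53/4 = 13.25.
Diameter = 2r = 2√(13.25) ≈ 7.28.

7.28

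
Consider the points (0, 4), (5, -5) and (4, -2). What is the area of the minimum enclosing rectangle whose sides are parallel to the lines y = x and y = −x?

28

In coordinates u = x + y, v = x − y the rectangle is axis-aligned; the map (x,y)→(u,v) scales areas by 2.
u-values: 4, 0, 2; range = 4 − 0 = 4.
v-values: -4, 10, 6; range = 10 − (-4) = 14.
Area = (4 × 14) / 2 = 28.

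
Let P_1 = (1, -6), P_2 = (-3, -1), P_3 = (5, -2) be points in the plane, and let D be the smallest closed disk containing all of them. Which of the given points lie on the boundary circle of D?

Side lengths²: P_1P_2² = 41, P_1P_3² = 32, P_2P_3² = 65.
Since P_2P_3² = 65 < 41 + 32 = 73, the triangle is acute, so the smallest enclosing circle is the circumcircle.
Circumcentre = (17/18, -35/18), r² = 2665/162.
The points at distance exactly r from the centre are P_1, P_2, P_3 — 3 points.

P_1, P_2, P_3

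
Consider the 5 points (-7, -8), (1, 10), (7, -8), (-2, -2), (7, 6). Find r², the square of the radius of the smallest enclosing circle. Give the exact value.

970/9

A smallest enclosing disk is always determined by at most three of the input points on its boundary.
The minimum enclosing circle is determined by three boundary points: (-7, -8), (1, 10), (7, -8).
Their circumcentre is (0, -1/3) with r² = 970/9.
The farthest remaining point (7, 6) is at distance² 802/9 ≤ 970/9.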